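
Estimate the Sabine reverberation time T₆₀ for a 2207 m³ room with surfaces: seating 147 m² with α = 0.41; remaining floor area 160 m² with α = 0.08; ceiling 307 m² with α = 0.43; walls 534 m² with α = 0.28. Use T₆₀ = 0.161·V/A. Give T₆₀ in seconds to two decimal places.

A = Σ Sᵢαᵢ = 147·0.41 + 160·0.08 + 307·0.43 + 534·0.28 = 354.60 m².
T₆₀ = 0.161·V/A = 0.161·2207/354.60 = 1.002 s.

1.00 s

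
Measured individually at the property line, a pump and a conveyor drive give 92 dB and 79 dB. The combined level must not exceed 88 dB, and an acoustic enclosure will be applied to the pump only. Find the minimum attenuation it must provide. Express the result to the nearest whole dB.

The untreated sources together contribute 10^(79/10) = 7.943e+07, i.e. 79.00 dB.
To meet 88 dB overall, the treated pump may contribute at most 10^(88/10) − 7.943e+07 = 5.515e+08, i.e. 87.42 dB.
Required insertion loss = 92 − 87.42 = 4.58 dB.

5 dB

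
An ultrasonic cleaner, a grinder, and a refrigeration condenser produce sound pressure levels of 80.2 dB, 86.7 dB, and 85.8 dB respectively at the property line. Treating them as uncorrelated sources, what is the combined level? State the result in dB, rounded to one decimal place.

Incoherent sources combine by intensity addition: L_total = 10·log₁₀(Σ 10^(L_i/10)).
Σ 10^(L/10) = 10^(80.2/10) + 10^(86.7/10) + 10^(85.8/10) = 9.526e+08.
L_total = 10·log₁₀(9.526e+08) = 89.79 dB.

89.8 dB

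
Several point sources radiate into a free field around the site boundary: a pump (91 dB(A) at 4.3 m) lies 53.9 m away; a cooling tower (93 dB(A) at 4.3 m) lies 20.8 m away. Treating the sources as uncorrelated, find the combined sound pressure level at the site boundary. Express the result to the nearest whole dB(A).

80 dB(A)

Apply inverse-square spreading to bring every level to the receiver, then sum 10^(L/10).
pump: 91 − 20·log₁₀(53.9/4.3) = 91 − 21.96 = 69.04 dB(A).
cooling tower: 93 − 20·log₁₀(20.8/4.3) = 93 − 13.69 = 79.31 dB(A).
Σ 10^(L/10) = 9.329e+07 → L_total = 10·log₁₀(9.329e+07) = 79.70 dB(A).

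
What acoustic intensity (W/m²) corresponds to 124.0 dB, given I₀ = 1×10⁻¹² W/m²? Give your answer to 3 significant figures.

2.51 W/m²

I/I₀ = 10^(124.0/10) = 2.512e+12, so I = 2.512e+12 × 10⁻¹² W/m².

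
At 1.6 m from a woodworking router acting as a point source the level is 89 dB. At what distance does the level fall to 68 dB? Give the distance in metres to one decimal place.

18.0 m

For a point source L₁ − L₂ = 20·log₁₀(r₂/r₁), so r₂ = r₁·10^((L₁−L₂)/20).
r₂ = 1.6·10^((89−68)/20) = 1.6·10^(21.0/20) = 17.95 m.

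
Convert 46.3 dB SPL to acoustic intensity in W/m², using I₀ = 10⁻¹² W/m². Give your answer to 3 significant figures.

L = 10·log₁₀(I/I₀) ⇒ I = I₀·10^(L/10) = 10⁻¹² × 10^4.63.

4.27e-08 W/m²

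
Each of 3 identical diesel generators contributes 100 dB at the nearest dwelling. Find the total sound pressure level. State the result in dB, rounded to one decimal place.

104.8 dB

With 3 equal, uncorrelated contributions the intensity is 3× that of one unit, giving a rise of 10·log₁₀ 3.
L_total = 100 + 10·log₁₀(3) = 100 + 4.771 = 104.77 dB.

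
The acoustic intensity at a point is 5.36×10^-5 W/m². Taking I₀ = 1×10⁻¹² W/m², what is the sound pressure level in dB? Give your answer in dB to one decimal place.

Dividing by I₀ shifts the exponent by 12: I/I₀ = 5.36×10^7.
L = 10·(0.7292 + 7) = 77.29 dB.

77.3 dB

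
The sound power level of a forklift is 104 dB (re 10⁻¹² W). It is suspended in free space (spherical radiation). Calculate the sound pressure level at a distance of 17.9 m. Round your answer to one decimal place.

Free-field spherical radiation: L_p = L_w − 10·log₁₀(4π·r²), r = 17.9 m.
4π·r² = 4026 m², 10·log₁₀ of that is 36.049 dB.
L_p = 104 − 36.049 = 67.95 dB.

68.0 dB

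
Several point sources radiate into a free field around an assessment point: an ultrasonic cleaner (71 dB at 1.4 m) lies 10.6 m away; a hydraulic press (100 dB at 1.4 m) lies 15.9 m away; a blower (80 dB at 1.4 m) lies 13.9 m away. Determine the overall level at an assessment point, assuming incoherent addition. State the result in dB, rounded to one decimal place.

79.0 dB

Apply inverse-square spreading to bring every level to the receiver, then sum 10^(L/10).
ultrasonic cleaner: 71 − 20·log₁₀(10.6/1.4) = 71 − 17.58 = 53.42 dB.
hydraulic press: 100 − 20·log₁₀(15.9/1.4) = 100 − 21.11 = 78.89 dB.
blower: 80 − 20·log₁₀(13.9/1.4) = 80 − 19.94 = 60.06 dB.
Σ 10^(L/10) = 7.876e+07 → L_total = 10·log₁₀(7.876e+07) = 78.96 dB.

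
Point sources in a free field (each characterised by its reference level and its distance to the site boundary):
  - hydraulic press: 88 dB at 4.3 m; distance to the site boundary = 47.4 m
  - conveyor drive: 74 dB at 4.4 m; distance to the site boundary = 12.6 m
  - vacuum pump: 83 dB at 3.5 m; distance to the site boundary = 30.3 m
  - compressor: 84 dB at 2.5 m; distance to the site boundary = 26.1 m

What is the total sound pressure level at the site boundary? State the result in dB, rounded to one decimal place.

71.2 dB

Propagate each source to the receiver with L = L_ref − 20·log₁₀(r/r_ref), then add intensities.
hydraulic press: 88 − 20·log₁₀(47.4/4.3) = 88 − 20.85 = 67.15 dB.
conveyor drive: 74 − 20·log₁₀(12.6/4.4) = 74 − 9.14 = 64.86 dB.
vacuum pump: 83 − 20·log₁₀(30.3/3.5) = 83 − 18.75 = 64.25 dB.
compressor: 84 − 20·log₁₀(26.1/2.5) = 84 − 20.37 = 63.63 dB.
Σ 10^(L/10) = 1.322e+07 → L_total = 10·log₁₀(1.322e+07) = 71.21 dB.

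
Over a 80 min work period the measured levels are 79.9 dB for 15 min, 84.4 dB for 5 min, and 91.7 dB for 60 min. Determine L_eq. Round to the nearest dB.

L_eq = 10·log₁₀[(1/T)·Σ tᵢ·10^(Lᵢ/10)] with T = 80 min.
Σ tᵢ·10^(Lᵢ/10) = 15·10^(79.9/10) + 5·10^(84.4/10) + 60·10^(91.7/10) = 9.159e+10.
L_eq = 10·log₁₀(9.159e+10/80) = 90.59 dB.

91 dB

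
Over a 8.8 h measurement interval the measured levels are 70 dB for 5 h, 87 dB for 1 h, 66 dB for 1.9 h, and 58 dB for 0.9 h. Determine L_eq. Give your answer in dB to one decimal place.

78.0 dB

Weight each interval's intensity by its duration and average over T = 8.8 h:
Σ tᵢ·10^(Lᵢ/10) = 5·10^(70/10) + 1·10^(87/10) + 1.9·10^(66/10) + 0.9·10^(58/10) = 5.593e+08.
L_eq = 10·log₁₀(5.593e+08/8.8) = 78.03 dB.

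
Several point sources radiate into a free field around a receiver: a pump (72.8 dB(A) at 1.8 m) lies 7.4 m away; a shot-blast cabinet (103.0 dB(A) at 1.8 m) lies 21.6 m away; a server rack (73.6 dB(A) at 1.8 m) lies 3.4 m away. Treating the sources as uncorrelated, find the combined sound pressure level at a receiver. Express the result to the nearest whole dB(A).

Apply inverse-square spreading to bring every level to the receiver, then sum 10^(L/10).
pump: 72.8 − 20·log₁₀(7.4/1.8) = 72.8 − 12.28 = 60.52 dB(A).
shot-blast cabinet: 103.0 − 20·log₁₀(21.6/1.8) = 103.0 − 21.58 = 81.42 dB(A).
server rack: 73.6 − 20·log₁₀(3.4/1.8) = 73.6 − 5.52 = 68.08 dB(A).
Σ 10^(L/10) = 1.461e+08 → L_total = 10·log₁₀(1.461e+08) = 81.65 dB(A).

82 dB(A)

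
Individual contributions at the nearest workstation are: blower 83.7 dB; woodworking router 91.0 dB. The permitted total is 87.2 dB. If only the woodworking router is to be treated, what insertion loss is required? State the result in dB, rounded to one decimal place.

The untreated sources together contribute 10^(83.7/10) = 2.344e+08, i.e. 83.70 dB.
To meet 87.2 dB overall, the treated woodworking router may contribute at most 10^(87.2/10) − 2.344e+08 = 2.904e+08, i.e. 84.63 dB.
So the woodworking router must be reduced from 91.0 to 84.63 dB: IL = 6.37 dB.

6.4 dB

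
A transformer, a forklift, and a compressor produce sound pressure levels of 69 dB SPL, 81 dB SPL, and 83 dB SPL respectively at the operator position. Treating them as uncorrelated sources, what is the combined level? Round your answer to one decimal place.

85.2 dB SPL

Incoherent sources combine by intensity addition: L_total = 10·log₁₀(Σ 10^(L_i/10)).
Σ 10^(L/10) = 10^(69/10) + 10^(81/10) + 10^(83/10) = 3.334e+08.
L_total = 10·log₁₀(3.334e+08) = 85.23 dB SPL.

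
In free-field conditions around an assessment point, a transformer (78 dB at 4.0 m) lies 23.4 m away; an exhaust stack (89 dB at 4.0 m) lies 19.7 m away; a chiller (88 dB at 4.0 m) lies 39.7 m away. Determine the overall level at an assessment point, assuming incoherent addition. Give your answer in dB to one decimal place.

First find each source's level at the receiver (point-source: −20·log₁₀(r/r_ref)), then combine on an intensity basis.
transformer: 78 − 20·log₁₀(23.4/4.0) = 78 − 15.34 = 62.66 dB.
exhaust stack: 89 − 20·log₁₀(19.7/4.0) = 89 − 13.85 = 75.15 dB.
chiller: 88 − 20·log₁₀(39.7/4.0) = 88 − 19.93 = 68.07 dB.
Σ 10^(L/10) = 4.100e+07 → L_total = 10·log₁₀(4.100e+07) = 76.13 dB.

76.1 dB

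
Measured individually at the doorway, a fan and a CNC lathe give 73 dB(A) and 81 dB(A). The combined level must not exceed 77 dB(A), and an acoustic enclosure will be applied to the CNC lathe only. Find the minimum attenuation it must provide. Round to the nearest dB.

Everything except the CNC lathe sums to 10^(73/10) = 1.995e+07 in linear terms, 73.00 dB(A).
The limit corresponds to 10^(77/10) = 5.012e+07; subtracting the fixed part leaves 3.017e+07 for the CNC lathe, i.e. 74.80 dB(A).
So the CNC lathe must be reduced from 81 to 74.80 dB(A): IL = 6.20 dB.

6 dB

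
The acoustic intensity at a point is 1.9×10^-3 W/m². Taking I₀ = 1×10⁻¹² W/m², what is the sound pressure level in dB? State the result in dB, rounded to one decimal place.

I/I₀ = 1.9×10^-3/10⁻¹² = 1.9×10^9, and L = 10·log₁₀(I/I₀).
L = 10·(0.2788 + 9) = 92.79 dB.

92.8 dB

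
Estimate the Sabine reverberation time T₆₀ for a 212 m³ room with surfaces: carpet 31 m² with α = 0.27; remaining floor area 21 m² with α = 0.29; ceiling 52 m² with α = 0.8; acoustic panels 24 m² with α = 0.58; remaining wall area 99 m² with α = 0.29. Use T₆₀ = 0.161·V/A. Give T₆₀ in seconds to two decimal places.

A = Σ Sᵢαᵢ = 31·0.27 + 21·0.29 + 52·0.8 + 24·0.58 + 99·0.29 = 98.69 m².
T₆₀ = 0.161·V/A = 0.161·212/98.69 = 0.346 s.

0.35 s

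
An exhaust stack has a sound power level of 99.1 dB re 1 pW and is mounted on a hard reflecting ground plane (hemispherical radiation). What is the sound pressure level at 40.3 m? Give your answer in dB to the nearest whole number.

59 dB

The power spreads over a hemisphere of area 2π·r², so L_p = L_w − 10·log₁₀(2π·r²).
2π·r² = 1.02e+04 m², 10·log₁₀ of that is 40.088 dB.
L_p = 99.1 − 40.088 = 59.01 dB.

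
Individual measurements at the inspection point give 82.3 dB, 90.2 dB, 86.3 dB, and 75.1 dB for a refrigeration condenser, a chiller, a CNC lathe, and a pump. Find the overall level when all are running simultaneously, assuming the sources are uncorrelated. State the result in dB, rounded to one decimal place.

92.2 dB

For uncorrelated sources the intensities add, so convert each level to linear form, sum, and take 10·log₁₀ of the total.
Σ 10^(L/10) = 10^(82.3/10) + 10^(90.2/10) + 10^(86.3/10) + 10^(75.1/10) = 1.676e+09.
L_total = 10·log₁₀(1.676e+09) = 92.24 dB.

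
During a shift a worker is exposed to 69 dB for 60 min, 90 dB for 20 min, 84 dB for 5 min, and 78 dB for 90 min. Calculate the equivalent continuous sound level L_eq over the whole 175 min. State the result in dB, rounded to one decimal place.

81.9 dB

The energy average is taken in the linear domain: L_eq = 10·log₁₀[(Σ tᵢ·10^(Lᵢ/10))/T], T = 175 min.
Σ tᵢ·10^(Lᵢ/10) = 60·10^(69/10) + 20·10^(90/10) + 5·10^(84/10) + 90·10^(78/10) = 2.741e+10.
L_eq = 10·log₁₀(2.741e+10/175) = 81.95 dB.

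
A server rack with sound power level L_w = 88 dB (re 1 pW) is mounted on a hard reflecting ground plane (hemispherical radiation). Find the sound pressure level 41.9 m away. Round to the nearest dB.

48 dB

The power spreads over a hemisphere of area 2π·r², so L_p = L_w − 10·log₁₀(2π·r²).
2π·r² = 1.103e+04 m², 10·log₁₀ of that is 40.426 dB.
L_p = 88 − 40.426 = 47.57 dB.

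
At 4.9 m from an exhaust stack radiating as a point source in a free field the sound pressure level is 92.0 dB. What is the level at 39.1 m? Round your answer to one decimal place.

74.0 dB

Spherical spreading from a point source gives a 20·log₁₀(r₂/r₁) drop.
L₂ = 92.0 − 20·log₁₀(39.1/4.9) = 92.0 − 18.040 = 73.96 dB.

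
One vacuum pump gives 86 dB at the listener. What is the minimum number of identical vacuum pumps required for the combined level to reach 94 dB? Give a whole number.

The shortfall is 94 − 86 = 8.0 dB, and N units add 10·log₁₀ N, so need 10·log₁₀ N ≥ 8.0.
N ≥ 10^(8.0/10) = 6.310, so N = 7.

7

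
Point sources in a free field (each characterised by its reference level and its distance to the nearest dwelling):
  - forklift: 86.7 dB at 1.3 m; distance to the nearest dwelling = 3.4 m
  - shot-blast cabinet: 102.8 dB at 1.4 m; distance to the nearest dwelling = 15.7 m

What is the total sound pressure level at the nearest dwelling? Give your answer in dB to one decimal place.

83.4 dB

First find each source's level at the receiver (point-source: −20·log₁₀(r/r_ref)), then combine on an intensity basis.
forklift: 86.7 − 20·log₁₀(3.4/1.3) = 86.7 − 8.35 = 78.35 dB.
shot-blast cabinet: 102.8 − 20·log₁₀(15.7/1.4) = 102.8 − 21.00 = 81.80 dB.
Σ 10^(L/10) = 2.199e+08 → L_total = 10·log₁₀(2.199e+08) = 83.42 dB.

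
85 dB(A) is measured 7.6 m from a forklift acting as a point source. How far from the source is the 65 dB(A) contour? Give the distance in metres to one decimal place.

For a point source L₁ − L₂ = 20·log₁₀(r₂/r₁), so r₂ = r₁·10^((L₁−L₂)/20).
r₂ = 7.6·10^((85−65)/20) = 7.6·10^(20.0/20) = 76.00 m.

76.0 m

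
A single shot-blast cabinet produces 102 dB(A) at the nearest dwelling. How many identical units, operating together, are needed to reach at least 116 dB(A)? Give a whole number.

Need L₁ + 10·log₁₀ N ≥ 116, i.e. log₁₀ N ≥ 1.40.
N ≥ 10^(14.0/10) = 25.119, so N = 26.

26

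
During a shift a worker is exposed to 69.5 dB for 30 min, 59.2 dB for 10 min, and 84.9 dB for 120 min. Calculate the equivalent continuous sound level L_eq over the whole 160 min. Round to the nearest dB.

84 dB

The energy average is taken in the linear domain: L_eq = 10·log₁₀[(Σ tᵢ·10^(Lᵢ/10))/T], T = 160 min.
Σ tᵢ·10^(Lᵢ/10) = 30·10^(69.5/10) + 10·10^(59.2/10) + 120·10^(84.9/10) = 3.736e+10.
L_eq = 10·log₁₀(3.736e+10/160) = 83.68 dB.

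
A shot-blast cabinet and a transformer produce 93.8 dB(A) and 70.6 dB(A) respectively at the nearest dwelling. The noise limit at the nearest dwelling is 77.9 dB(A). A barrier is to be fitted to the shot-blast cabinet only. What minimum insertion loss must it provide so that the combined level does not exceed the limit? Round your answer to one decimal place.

Fixed contribution from the other source: Σ 10^(L/10) = 10^(70.6/10) = 1.148e+07 (70.60 dB(A)).
The limit corresponds to 10^(77.9/10) = 6.166e+07; subtracting the fixed part leaves 5.018e+07 for the shot-blast cabinet, i.e. 77.01 dB(A).
Required insertion loss = 93.8 − 77.01 = 16.79 dB.

16.8 dB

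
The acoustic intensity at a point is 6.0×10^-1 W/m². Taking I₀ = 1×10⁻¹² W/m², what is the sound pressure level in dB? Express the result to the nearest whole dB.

118 dB

I/I₀ = 6.0×10^-1/10⁻¹² = 6.0×10^11, and L = 10·log₁₀(I/I₀).
L = 10·(0.7782 + 11) = 117.78 dB.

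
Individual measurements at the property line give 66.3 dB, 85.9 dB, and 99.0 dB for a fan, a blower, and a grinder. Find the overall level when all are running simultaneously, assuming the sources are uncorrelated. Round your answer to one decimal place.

Incoherent sources combine by intensity addition: L_total = 10·log₁₀(Σ 10^(L_i/10)).
Σ 10^(L/10) = 10^(66.3/10) + 10^(85.9/10) + 10^(99.0/10) = 8.337e+09.
L_total = 10·log₁₀(8.337e+09) = 99.21 dB.

99.2 dB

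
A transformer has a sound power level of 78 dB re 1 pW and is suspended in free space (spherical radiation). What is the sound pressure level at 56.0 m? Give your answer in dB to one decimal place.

L_p = L_w − 10·log₁₀(4π·r²) with r = 56.0 m.
4π·r² = 3.941e+04 m², 10·log₁₀ of that is 45.956 dB.
L_p = 78 − 45.956 = 32.04 dB.

32.0 dB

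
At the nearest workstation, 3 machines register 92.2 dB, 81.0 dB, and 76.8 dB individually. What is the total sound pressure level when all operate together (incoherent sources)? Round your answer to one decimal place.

Incoherent sources combine by intensity addition: L_total = 10·log₁₀(Σ 10^(L_i/10)).
Σ 10^(L/10) = 10^(92.2/10) + 10^(81.0/10) + 10^(76.8/10) = 1.833e+09.
L_total = 10·log₁₀(1.833e+09) = 92.63 dB.

92.6 dB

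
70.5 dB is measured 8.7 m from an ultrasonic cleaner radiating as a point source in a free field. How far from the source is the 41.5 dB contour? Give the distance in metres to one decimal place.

245.2 m

For a point source L₁ − L₂ = 20·log₁₀(r₂/r₁), so r₂ = r₁·10^((L₁−L₂)/20).
r₂ = 8.7·10^((70.5−41.5)/20) = 8.7·10^(29.0/20) = 245.20 m.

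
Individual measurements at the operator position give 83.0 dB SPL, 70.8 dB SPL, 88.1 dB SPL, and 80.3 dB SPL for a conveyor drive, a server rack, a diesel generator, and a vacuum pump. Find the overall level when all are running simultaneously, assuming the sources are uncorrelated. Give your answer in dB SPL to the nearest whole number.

90 dB SPL

For uncorrelated sources the intensities add, so convert each level to linear form, sum, and take 10·log₁₀ of the total.
Σ 10^(L/10) = 10^(83.0/10) + 10^(70.8/10) + 10^(88.1/10) + 10^(80.3/10) = 9.644e+08.
L_total = 10·log₁₀(9.644e+08) = 89.84 dB SPL.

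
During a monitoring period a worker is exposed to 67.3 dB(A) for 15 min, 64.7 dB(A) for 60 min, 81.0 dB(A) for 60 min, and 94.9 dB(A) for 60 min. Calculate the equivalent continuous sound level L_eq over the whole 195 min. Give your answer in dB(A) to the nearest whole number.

90 dB(A)

The energy average is taken in the linear domain: L_eq = 10·log₁₀[(Σ tᵢ·10^(Lᵢ/10))/T], T = 195 min.
Σ tᵢ·10^(Lᵢ/10) = 15·10^(67.3/10) + 60·10^(64.7/10) + 60·10^(81.0/10) + 60·10^(94.9/10) = 1.932e+11.
L_eq = 10·log₁₀(1.932e+11/195) = 89.96 dB(A).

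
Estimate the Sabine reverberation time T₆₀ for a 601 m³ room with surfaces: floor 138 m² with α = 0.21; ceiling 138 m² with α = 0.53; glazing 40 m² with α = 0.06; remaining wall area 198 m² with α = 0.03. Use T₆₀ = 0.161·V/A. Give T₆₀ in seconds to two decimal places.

A = Σ Sᵢαᵢ = 138·0.21 + 138·0.53 + 40·0.06 + 198·0.03 = 110.46 m².
T₆₀ = 0.161 × 601 / 110.46 = 0.876 s.

0.88 s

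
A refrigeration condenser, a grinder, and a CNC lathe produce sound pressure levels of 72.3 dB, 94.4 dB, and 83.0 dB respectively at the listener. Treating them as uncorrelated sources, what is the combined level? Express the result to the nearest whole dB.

For uncorrelated sources the intensities add, so convert each level to linear form, sum, and take 10·log₁₀ of the total.
Σ 10^(L/10) = 10^(72.3/10) + 10^(94.4/10) + 10^(83.0/10) = 2.971e+09.
L_total = 10·log₁₀(2.971e+09) = 94.73 dB.

95 dB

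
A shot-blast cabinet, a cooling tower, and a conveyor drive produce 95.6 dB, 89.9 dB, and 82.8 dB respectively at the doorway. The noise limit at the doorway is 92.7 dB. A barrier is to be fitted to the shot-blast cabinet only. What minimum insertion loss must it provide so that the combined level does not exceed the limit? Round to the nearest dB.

7 dB

Fixed contribution from the other sources: Σ 10^(L/10) = 10^(89.9/10) + 10^(82.8/10) = 1.168e+09 (90.67 dB).
To meet 92.7 dB overall, the treated shot-blast cabinet may contribute at most 10^(92.7/10) − 1.168e+09 = 6.943e+08, i.e. 88.42 dB.
Required insertion loss = 95.6 − 88.42 = 7.18 dB.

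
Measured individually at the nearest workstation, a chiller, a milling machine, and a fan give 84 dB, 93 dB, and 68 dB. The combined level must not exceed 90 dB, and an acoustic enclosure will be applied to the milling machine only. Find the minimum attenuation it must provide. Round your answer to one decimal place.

The untreated sources together contribute 10^(84/10) + 10^(68/10) = 2.575e+08, i.e. 84.11 dB.
To meet 90 dB overall, the treated milling machine may contribute at most 10^(90/10) − 2.575e+08 = 7.425e+08, i.e. 88.71 dB.
Required insertion loss = 93 − 88.71 = 4.29 dB.

4.3 dB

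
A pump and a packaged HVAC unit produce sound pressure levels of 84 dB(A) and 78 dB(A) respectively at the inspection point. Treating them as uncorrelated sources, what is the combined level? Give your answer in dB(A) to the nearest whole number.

For uncorrelated sources the intensities add, so convert each level to linear form, sum, and take 10·log₁₀ of the total.
Σ 10^(L/10) = 10^(84/10) + 10^(78/10) = 3.143e+08.
L_total = 10·log₁₀(3.143e+08) = 84.97 dB(A).

85 dB(A)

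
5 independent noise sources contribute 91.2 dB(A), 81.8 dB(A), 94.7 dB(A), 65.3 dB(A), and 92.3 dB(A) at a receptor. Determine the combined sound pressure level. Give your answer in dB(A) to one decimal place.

97.9 dB(A)

Incoherent sources combine by intensity addition: L_total = 10·log₁₀(Σ 10^(L_i/10)).
Σ 10^(L/10) = 10^(91.2/10) + 10^(81.8/10) + 10^(94.7/10) + 10^(65.3/10) + 10^(92.3/10) = 6.122e+09.
L_total = 10·log₁₀(6.122e+09) = 97.87 dB(A).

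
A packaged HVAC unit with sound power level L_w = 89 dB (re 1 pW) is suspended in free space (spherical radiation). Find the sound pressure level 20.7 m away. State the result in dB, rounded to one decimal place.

L_p = L_w − 10·log₁₀(4π·r²) with r = 20.7 m.
4π·r² = 5385 m², 10·log₁₀ of that is 37.312 dB.
L_p = 89 − 37.312 = 51.69 dB.

51.7 dB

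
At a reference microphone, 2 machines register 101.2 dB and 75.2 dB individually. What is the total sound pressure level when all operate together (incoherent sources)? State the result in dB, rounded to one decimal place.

Incoherent sources combine by intensity addition: L_total = 10·log₁₀(Σ 10^(L_i/10)).
Σ 10^(L/10) = 10^(101.2/10) + 10^(75.2/10) = 1.322e+10.
L_total = 10·log₁₀(1.322e+10) = 101.21 dB.

101.2 dB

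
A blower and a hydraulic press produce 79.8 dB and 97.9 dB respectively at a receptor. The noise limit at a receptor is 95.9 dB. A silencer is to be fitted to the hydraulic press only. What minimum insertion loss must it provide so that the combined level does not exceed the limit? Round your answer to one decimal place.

2.1 dB

Fixed contribution from the other source: Σ 10^(L/10) = 10^(79.8/10) = 9.550e+07 (79.80 dB).
To meet 95.9 dB overall, the treated hydraulic press may contribute at most 10^(95.9/10) − 9.550e+07 = 3.795e+09, i.e. 95.79 dB.
So the hydraulic press must be reduced from 97.9 to 95.79 dB: IL = 2.11 dB.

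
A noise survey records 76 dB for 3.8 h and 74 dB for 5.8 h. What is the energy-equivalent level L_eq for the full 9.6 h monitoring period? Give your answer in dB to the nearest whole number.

The energy average is taken in the linear domain: L_eq = 10·log₁₀[(Σ tᵢ·10^(Lᵢ/10))/T], T = 9.6 h.
Σ tᵢ·10^(Lᵢ/10) = 3.8·10^(76/10) + 5.8·10^(74/10) = 2.970e+08.
L_eq = 10·log₁₀(2.970e+08/9.6) = 74.90 dB.

75 dB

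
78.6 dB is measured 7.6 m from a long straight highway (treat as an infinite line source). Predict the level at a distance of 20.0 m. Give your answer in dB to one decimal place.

74.4 dB

Cylindrical spreading from a line source gives a 10·log₁₀(r₂/r₁) drop.
L₂ = 78.6 − 10·log₁₀(20.0/7.6) = 78.6 − 4.202 = 74.40 dB.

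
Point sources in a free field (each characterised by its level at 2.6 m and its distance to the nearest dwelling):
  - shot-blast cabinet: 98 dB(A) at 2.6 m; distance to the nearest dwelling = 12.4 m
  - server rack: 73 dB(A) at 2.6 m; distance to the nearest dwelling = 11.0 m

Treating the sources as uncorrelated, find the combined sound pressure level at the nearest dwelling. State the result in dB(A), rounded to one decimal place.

Propagate each source to the receiver with L = L_ref − 20·log₁₀(r/r_ref), then add intensities.
shot-blast cabinet: 98 − 20·log₁₀(12.4/2.6) = 98 − 13.57 = 84.43 dB(A).
server rack: 73 − 20·log₁₀(11.0/2.6) = 73 − 12.53 = 60.47 dB(A).
Σ 10^(L/10) = 2.785e+08 → L_total = 10·log₁₀(2.785e+08) = 84.45 dB(A).

84.4 dB(A)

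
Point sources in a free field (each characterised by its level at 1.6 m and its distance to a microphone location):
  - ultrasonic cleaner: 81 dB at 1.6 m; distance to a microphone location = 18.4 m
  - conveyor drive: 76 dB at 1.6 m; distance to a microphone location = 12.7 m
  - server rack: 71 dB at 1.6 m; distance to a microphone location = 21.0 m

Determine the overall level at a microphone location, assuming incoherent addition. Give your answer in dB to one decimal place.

First find each source's level at the receiver (point-source: −20·log₁₀(r/r_ref)), then combine on an intensity basis.
ultrasonic cleaner: 81 − 20·log₁₀(18.4/1.6) = 81 − 21.21 = 59.79 dB.
conveyor drive: 76 − 20·log₁₀(12.7/1.6) = 76 − 17.99 = 58.01 dB.
server rack: 71 − 20·log₁₀(21.0/1.6) = 71 − 22.36 = 48.64 dB.
Σ 10^(L/10) = 1.657e+06 → L_total = 10·log₁₀(1.657e+06) = 62.19 dB.

62.2 dB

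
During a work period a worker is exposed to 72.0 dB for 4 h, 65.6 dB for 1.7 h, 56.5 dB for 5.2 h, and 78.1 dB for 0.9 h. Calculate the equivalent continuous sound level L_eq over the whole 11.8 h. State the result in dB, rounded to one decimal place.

70.4 dB

Weight each interval's intensity by its duration and average over T = 11.8 h:
Σ tᵢ·10^(Lᵢ/10) = 4·10^(72.0/10) + 1.7·10^(65.6/10) + 5.2·10^(56.5/10) + 0.9·10^(78.1/10) = 1.300e+08.
L_eq = 10·log₁₀(1.300e+08/11.8) = 70.42 dB.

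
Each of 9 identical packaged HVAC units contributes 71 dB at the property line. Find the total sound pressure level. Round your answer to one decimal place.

80.5 dB

N identical incoherent sources raise the level by 10·log₁₀ N.
L_total = 71 + 10·log₁₀(9) = 71 + 9.542 = 80.54 dB.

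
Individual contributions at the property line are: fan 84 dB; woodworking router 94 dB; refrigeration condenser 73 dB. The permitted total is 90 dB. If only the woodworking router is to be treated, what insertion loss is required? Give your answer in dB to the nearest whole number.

5 dB

Everything except the woodworking router sums to 10^(84/10) + 10^(73/10) = 2.711e+08 in linear terms, 84.33 dB.
The limit corresponds to 10^(90/10) = 1.000e+09; subtracting the fixed part leaves 7.289e+08 for the woodworking router, i.e. 88.63 dB.
Required insertion loss = 94 − 88.63 = 5.37 dB.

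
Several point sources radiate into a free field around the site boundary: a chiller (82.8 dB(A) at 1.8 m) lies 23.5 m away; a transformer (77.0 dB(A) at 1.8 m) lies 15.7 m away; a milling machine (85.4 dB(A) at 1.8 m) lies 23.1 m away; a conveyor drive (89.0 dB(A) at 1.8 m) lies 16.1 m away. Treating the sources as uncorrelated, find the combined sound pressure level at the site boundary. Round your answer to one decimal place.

71.4 dB(A)

Apply inverse-square spreading to bring every level to the receiver, then sum 10^(L/10).
chiller: 82.8 − 20·log₁₀(23.5/1.8) = 82.8 − 22.32 = 60.48 dB(A).
transformer: 77.0 − 20·log₁₀(15.7/1.8) = 77.0 − 18.81 = 58.19 dB(A).
milling machine: 85.4 − 20·log₁₀(23.1/1.8) = 85.4 − 22.17 = 63.23 dB(A).
conveyor drive: 89.0 − 20·log₁₀(16.1/1.8) = 89.0 − 19.03 = 69.97 dB(A).
Σ 10^(L/10) = 1.381e+07 → L_total = 10·log₁₀(1.381e+07) = 71.40 dB(A).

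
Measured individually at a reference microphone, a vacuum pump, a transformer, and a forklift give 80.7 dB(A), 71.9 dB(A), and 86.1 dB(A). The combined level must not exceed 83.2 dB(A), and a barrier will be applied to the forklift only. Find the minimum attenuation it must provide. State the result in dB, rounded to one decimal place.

7.3 dB

Everything except the forklift sums to 10^(80.7/10) + 10^(71.9/10) = 1.330e+08 in linear terms, 81.24 dB(A).
To meet 83.2 dB(A) overall, the treated forklift may contribute at most 10^(83.2/10) − 1.330e+08 = 7.595e+07, i.e. 78.81 dB(A).
Required insertion loss = 86.1 − 78.81 = 7.29 dB.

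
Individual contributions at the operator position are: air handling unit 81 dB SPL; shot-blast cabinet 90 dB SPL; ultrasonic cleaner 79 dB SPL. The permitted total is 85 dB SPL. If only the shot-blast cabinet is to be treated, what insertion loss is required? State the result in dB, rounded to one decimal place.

9.6 dB

The untreated sources together contribute 10^(81/10) + 10^(79/10) = 2.053e+08, i.e. 83.12 dB SPL.
To meet 85 dB SPL overall, the treated shot-blast cabinet may contribute at most 10^(85/10) − 2.053e+08 = 1.109e+08, i.e. 80.45 dB SPL.
So the shot-blast cabinet must be reduced from 90 to 80.45 dB SPL: IL = 9.55 dB.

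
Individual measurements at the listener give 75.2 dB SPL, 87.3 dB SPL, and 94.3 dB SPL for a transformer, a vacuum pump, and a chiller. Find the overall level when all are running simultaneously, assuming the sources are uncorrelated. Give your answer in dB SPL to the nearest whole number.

For uncorrelated sources the intensities add, so convert each level to linear form, sum, and take 10·log₁₀ of the total.
Σ 10^(L/10) = 10^(75.2/10) + 10^(87.3/10) + 10^(94.3/10) = 3.262e+09.
L_total = 10·log₁₀(3.262e+09) = 95.13 dB SPL.

95 dB SPL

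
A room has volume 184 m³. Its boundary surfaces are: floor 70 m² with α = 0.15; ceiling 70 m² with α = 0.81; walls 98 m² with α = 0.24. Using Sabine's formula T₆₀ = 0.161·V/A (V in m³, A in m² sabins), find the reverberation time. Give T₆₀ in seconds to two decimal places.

Total absorption A = 70·0.15 + 70·0.81 + 98·0.24 = 90.72 m² sabins.
T₆₀ = 0.161·V/A = 0.161·184/90.72 = 0.327 s.

0.33 s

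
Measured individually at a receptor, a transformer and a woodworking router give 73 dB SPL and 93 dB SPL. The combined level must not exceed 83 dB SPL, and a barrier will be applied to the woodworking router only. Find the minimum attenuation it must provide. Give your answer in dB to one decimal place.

10.5 dB

Everything except the woodworking router sums to 10^(73/10) = 1.995e+07 in linear terms, 73.00 dB SPL.
To meet 83 dB SPL overall, the treated woodworking router may contribute at most 10^(83/10) − 1.995e+07 = 1.796e+08, i.e. 82.54 dB SPL.
Required insertion loss = 93 − 82.54 = 10.46 dB.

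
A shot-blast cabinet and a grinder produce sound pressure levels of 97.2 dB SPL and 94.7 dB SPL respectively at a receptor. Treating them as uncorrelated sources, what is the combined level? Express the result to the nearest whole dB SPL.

99 dB SPL

For uncorrelated sources the intensities add, so convert each level to linear form, sum, and take 10·log₁₀ of the total.
Σ 10^(L/10) = 10^(97.2/10) + 10^(94.7/10) = 8.199e+09.
L_total = 10·log₁₀(8.199e+09) = 99.14 dB SPL.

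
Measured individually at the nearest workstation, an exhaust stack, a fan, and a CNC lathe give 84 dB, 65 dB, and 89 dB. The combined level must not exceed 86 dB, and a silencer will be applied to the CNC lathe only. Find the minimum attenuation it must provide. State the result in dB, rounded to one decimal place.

7.4 dB

The untreated sources together contribute 10^(84/10) + 10^(65/10) = 2.544e+08, i.e. 84.05 dB.
The limit corresponds to 10^(86/10) = 3.981e+08; subtracting the fixed part leaves 1.438e+08 for the CNC lathe, i.e. 81.58 dB.
Required insertion loss = 89 − 81.58 = 7.42 dB.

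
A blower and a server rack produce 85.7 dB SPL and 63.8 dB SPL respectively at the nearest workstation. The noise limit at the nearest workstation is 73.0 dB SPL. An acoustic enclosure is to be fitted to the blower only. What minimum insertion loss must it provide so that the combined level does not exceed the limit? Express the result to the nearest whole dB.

13 dB

Fixed contribution from the other source: Σ 10^(L/10) = 10^(63.8/10) = 2.399e+06 (63.80 dB SPL).
The limit corresponds to 10^(73.0/10) = 1.995e+07; subtracting the fixed part leaves 1.755e+07 for the blower, i.e. 72.44 dB SPL.
Required insertion loss = 85.7 − 72.44 = 13.26 dB.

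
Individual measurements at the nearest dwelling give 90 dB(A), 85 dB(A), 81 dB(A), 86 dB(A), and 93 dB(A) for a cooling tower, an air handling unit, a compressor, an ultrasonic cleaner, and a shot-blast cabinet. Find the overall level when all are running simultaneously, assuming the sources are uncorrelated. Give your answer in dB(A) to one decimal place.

95.8 dB(A)

For uncorrelated sources the intensities add, so convert each level to linear form, sum, and take 10·log₁₀ of the total.
Σ 10^(L/10) = 10^(90/10) + 10^(85/10) + 10^(81/10) + 10^(86/10) + 10^(93/10) = 3.835e+09.
L_total = 10·log₁₀(3.835e+09) = 95.84 dB(A).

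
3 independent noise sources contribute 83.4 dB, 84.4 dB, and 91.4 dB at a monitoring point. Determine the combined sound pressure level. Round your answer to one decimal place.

92.7 dB

For uncorrelated sources the intensities add, so convert each level to linear form, sum, and take 10·log₁₀ of the total.
Σ 10^(L/10) = 10^(83.4/10) + 10^(84.4/10) + 10^(91.4/10) = 1.875e+09.
L_total = 10·log₁₀(1.875e+09) = 92.73 dB.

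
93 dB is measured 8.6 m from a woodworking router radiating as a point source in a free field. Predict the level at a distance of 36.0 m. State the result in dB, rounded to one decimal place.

80.6 dB

Point-source attenuation: ΔL = 20·log₁₀(r₂/r₁) = 20·log₁₀(36.0/8.6) = 12.436 dB.
L₂ = 93 − 20·log₁₀(36.0/8.6) = 93 − 12.436 = 80.56 dB.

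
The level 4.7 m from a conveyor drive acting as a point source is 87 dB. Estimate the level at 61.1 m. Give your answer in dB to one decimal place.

64.7 dB

Spherical spreading from a point source gives a 20·log₁₀(r₂/r₁) drop.
L₂ = 87 − 20·log₁₀(61.1/4.7) = 87 − 22.279 = 64.72 dB.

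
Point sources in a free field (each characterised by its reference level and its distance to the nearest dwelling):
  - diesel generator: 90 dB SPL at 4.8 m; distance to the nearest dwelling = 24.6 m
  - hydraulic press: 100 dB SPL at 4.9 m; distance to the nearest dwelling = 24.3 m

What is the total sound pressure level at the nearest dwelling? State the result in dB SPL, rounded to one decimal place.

86.5 dB SPL

Apply inverse-square spreading to bring every level to the receiver, then sum 10^(L/10).
diesel generator: 90 − 20·log₁₀(24.6/4.8) = 90 − 14.19 = 75.81 dB SPL.
hydraulic press: 100 − 20·log₁₀(24.3/4.9) = 100 − 13.91 = 86.09 dB SPL.
Σ 10^(L/10) = 4.447e+08 → L_total = 10·log₁₀(4.447e+08) = 86.48 dB SPL.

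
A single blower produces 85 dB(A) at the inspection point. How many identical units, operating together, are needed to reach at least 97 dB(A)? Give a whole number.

16

The shortfall is 97 − 85 = 12.0 dB, and N units add 10·log₁₀ N, so need 10·log₁₀ N ≥ 12.0.
N ≥ 10^(12.0/10) = 15.849, so N = 16.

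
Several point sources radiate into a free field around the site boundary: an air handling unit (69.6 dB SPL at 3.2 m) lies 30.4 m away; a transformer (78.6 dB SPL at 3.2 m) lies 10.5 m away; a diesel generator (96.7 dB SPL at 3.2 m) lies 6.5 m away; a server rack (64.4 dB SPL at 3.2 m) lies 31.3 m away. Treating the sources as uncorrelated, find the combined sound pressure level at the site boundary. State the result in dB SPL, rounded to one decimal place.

90.6 dB SPL

First find each source's level at the receiver (point-source: −20·log₁₀(r/r_ref)), then combine on an intensity basis.
air handling unit: 69.6 − 20·log₁₀(30.4/3.2) = 69.6 − 19.55 = 50.05 dB SPL.
transformer: 78.6 − 20·log₁₀(10.5/3.2) = 78.6 − 10.32 = 68.28 dB SPL.
diesel generator: 96.7 − 20·log₁₀(6.5/3.2) = 96.7 − 6.16 = 90.54 dB SPL.
server rack: 64.4 − 20·log₁₀(31.3/3.2) = 64.4 − 19.81 = 44.59 dB SPL.
Σ 10^(L/10) = 1.140e+09 → L_total = 10·log₁₀(1.140e+09) = 90.57 dB SPL.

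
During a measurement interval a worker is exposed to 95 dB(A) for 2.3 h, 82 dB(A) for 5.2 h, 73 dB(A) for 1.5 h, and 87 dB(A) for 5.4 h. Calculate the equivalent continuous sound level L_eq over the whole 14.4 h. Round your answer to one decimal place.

88.8 dB(A)

Weight each interval's intensity by its duration and average over T = 14.4 h:
Σ tᵢ·10^(Lᵢ/10) = 2.3·10^(95/10) + 5.2·10^(82/10) + 1.5·10^(73/10) + 5.4·10^(87/10) = 1.083e+10.
L_eq = 10·log₁₀(1.083e+10/14.4) = 88.76 dB(A).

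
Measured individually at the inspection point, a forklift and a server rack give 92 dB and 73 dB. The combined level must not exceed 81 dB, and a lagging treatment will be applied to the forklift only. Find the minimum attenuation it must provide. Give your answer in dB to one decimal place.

The untreated sources together contribute 10^(73/10) = 1.995e+07, i.e. 73.00 dB.
To meet 81 dB overall, the treated forklift may contribute at most 10^(81/10) − 1.995e+07 = 1.059e+08, i.e. 80.25 dB.
Required insertion loss = 92 − 80.25 = 11.75 dB.

11.7 dB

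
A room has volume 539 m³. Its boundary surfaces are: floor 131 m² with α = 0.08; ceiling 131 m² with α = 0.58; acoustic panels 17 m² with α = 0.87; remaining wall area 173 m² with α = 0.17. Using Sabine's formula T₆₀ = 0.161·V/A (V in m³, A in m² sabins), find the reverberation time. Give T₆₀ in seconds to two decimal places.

A = Σ Sᵢαᵢ = 131·0.08 + 131·0.58 + 17·0.87 + 173·0.17 = 130.66 m².
T₆₀ = 0.161·V/A = 0.161·539/130.66 = 0.664 s.

0.66 s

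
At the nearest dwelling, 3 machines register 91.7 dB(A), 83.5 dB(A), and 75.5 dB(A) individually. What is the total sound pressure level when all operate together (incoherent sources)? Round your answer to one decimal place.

Incoherent sources combine by intensity addition: L_total = 10·log₁₀(Σ 10^(L_i/10)).
Σ 10^(L/10) = 10^(91.7/10) + 10^(83.5/10) + 10^(75.5/10) = 1.738e+09.
L_total = 10·log₁₀(1.738e+09) = 92.40 dB(A).

92.4 dB(A)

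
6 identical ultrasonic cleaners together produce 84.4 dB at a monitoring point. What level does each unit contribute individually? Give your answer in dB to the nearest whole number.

77 dB

Dividing the total intensity by 6 lowers the level by 10·log₁₀ 6 = 7.782 dB: L₁ = 84.4 − 7.782.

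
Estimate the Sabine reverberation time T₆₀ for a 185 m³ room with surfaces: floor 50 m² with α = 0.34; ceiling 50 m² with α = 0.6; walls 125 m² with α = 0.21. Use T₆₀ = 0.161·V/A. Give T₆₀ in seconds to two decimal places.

Summing Sᵢαᵢ: 50·0.34 + 50·0.6 + 125·0.21 = 73.25 m².
T₆₀ = 0.161·V/A = 0.161·185/73.25 = 0.407 s.

0.41 s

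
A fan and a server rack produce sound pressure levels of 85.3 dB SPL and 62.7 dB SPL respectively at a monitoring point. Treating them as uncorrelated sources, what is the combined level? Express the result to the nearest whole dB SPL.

For uncorrelated sources the intensities add, so convert each level to linear form, sum, and take 10·log₁₀ of the total.
Σ 10^(L/10) = 10^(85.3/10) + 10^(62.7/10) = 3.407e+08.
L_total = 10·log₁₀(3.407e+08) = 85.32 dB SPL.

85 dB SPL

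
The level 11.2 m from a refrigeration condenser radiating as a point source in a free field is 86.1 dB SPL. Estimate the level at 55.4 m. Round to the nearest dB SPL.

For a point source, L₂ = L₁ − 20·log₁₀(r₂/r₁).
L₂ = 86.1 − 20·log₁₀(55.4/11.2) = 86.1 − 13.886 = 72.21 dB SPL.

72 dB SPL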